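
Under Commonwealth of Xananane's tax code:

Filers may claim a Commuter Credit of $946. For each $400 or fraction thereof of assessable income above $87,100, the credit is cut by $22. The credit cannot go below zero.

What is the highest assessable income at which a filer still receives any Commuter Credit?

$103,900

After 42 increments the reduction is 42 × $22 = $924, leaving $22; one more increment wipes it out. Increment 42 ends at excess 42 × $400 = $16,800, so the highest qualifying income is $87,100 + $16,800 = $103,900.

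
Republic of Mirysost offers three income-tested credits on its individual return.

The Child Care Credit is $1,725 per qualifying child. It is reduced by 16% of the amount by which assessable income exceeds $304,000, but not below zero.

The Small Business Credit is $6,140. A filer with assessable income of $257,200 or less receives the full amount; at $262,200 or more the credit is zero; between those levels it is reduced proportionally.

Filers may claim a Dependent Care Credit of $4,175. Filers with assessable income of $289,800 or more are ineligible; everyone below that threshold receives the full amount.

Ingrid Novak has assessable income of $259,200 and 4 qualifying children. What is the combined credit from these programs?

$14,759

Child Care Credit: base = 4 × $1,725 = $6,900. $259,200 is at or below the $304,000 threshold, so the full $6,900 applies.
Small Business Credit: $259,200 is $2,000 into a $5,000 phase-out range, leaving 3,000/5,000 of the credit: $6,140 × 3,000/5,000 = $3,684.
Dependent Care Credit: $259,200 is below the $289,800 cutoff, so the full $4,175 applies.
Total: $6,900 + $3,684 + $4,175 = $14,759.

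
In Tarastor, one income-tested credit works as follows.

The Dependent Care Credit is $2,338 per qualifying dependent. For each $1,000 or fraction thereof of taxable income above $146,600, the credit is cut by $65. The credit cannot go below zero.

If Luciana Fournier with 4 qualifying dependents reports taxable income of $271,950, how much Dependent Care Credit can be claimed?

Dependent Care Credit: base = 4 × $2,338 = $9,352. income exceeds $146,600 by $125,350, which is 126 full-or-partial $1,000 increments; reduction = 126 × $65 = $8,190, leaving $1,162.

$1,162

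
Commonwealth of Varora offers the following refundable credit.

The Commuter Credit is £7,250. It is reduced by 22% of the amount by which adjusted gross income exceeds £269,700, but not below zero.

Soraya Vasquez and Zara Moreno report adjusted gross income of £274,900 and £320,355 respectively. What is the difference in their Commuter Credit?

£6,106

Soraya (£274,900): Commuter Credit: 22% of the £5,200 excess over £269,700 is £1,144; credit = £7,250 − £1,144 = £6,106.
Zara (£320,355): Commuter Credit: 22% of the £50,655 excess over £269,700 is £11,144.10 ≥ base, so the credit is £0.
Difference: |£6,106 − £0| = £6,106.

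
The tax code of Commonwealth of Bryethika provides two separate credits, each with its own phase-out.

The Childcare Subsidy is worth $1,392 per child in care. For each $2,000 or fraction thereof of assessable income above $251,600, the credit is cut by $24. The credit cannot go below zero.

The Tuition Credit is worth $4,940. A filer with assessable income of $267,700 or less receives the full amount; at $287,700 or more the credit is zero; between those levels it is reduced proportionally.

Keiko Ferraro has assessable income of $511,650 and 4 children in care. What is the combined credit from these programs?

Childcare Subsidy: base = 4 × $1,392 = $5,568. income exceeds $251,600 by $260,050, which is 131 full-or-partial $2,000 increments; reduction = 131 × $24 = $3,144, leaving $2,424.
Tuition Credit: $511,650 is at or above $287,700, so the credit is $0.
Total: $2,424 + $0 = $2,424.

$2,424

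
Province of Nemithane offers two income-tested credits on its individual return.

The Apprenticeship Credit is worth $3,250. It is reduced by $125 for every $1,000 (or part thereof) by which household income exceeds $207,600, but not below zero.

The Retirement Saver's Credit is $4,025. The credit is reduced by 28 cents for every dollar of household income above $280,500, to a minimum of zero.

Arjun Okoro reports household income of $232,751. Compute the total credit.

Apprenticeship Credit: income exceeds $207,600 by $25,151 → 26 increments × $125 = $3,250 ≥ base, so the credit is $0.
Retirement Saver's Credit: $232,751 is at or below the $280,500 threshold, so the full $4,025 applies.
Total: $0 + $4,025 = $4,025.

$4,025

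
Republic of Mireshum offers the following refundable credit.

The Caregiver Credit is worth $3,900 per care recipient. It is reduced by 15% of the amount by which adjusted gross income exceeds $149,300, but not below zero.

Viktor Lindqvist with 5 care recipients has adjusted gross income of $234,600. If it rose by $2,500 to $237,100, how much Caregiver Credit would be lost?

$375

At $234,600 — base = 5 × $3,900 = $19,500. 15% of the $85,300 excess over $149,300 is $12,795; credit = $19,500 − $12,795 = $6,705.
At $237,100 — base = 5 × $3,900 = $19,500. 15% of the $87,800 excess over $149,300 is $13,170; credit = $19,500 − $13,170 = $6,330.
Lost: $6,705 − $6,330 = $375.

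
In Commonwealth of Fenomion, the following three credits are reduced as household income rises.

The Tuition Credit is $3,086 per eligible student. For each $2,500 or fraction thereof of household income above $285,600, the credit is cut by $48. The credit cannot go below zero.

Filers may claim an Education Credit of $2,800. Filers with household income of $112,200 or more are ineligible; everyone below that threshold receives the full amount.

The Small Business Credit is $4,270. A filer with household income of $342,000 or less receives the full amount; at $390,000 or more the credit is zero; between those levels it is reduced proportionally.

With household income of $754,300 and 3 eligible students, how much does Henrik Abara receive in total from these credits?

Tuition Credit: base = 3 × $3,086 = $9,258. income exceeds $285,600 by $468,700, which is 188 full-or-partial $2,500 increments; reduction = 188 × $48 = $9,024, leaving $234.
Education Credit: $754,300 meets or exceeds the $112,200 cutoff, so the credit is $0.
Small Business Credit: $754,300 is at or above $390,000, so the credit is $0.
Total: $234 + $0 + $0 = $234.

$234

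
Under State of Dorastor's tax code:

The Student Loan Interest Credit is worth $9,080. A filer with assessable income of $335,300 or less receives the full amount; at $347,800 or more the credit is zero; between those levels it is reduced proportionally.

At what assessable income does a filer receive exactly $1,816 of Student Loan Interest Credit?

$345,300

$1,816 is 1,816/9,080 of the full $9,080, so 7,264/9,080 of the $12,500 range has been used: income = $335,300 + $12,500 × 7,264/9,080 = $345,300.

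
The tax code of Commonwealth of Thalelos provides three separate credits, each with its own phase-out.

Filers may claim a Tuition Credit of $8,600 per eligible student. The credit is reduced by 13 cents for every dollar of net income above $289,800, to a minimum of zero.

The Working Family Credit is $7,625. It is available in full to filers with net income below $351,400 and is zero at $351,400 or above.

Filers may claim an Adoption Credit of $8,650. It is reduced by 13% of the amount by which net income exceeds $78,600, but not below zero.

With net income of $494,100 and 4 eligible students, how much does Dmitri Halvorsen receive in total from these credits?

$7,841

Tuition Credit: base = 4 × $8,600 = $34,400. 13% of the $204,300 excess over $289,800 is $26,559; credit = $34,400 − $26,559 = $7,841.
Working Family Credit: $494,100 meets or exceeds the $351,400 cutoff, so the credit is $0.
Adoption Credit: 13% of the $415,500 excess over $78,600 is $54,015 ≥ base, so the credit is $0.
Total: $7,841 + $0 + $0 = $7,841.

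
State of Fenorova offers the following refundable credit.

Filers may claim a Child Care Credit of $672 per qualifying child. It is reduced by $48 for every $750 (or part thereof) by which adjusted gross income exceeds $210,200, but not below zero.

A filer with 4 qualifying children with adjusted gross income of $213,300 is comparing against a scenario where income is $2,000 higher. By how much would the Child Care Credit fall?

At $213,300 — base = 4 × $672 = $2,688. income exceeds $210,200 by $3,100, which is 5 full-or-partial $750 increments; reduction = 5 × $48 = $240, leaving $2,448.
At $215,300 — base = 4 × $672 = $2,688. income exceeds $210,200 by $5,100, which is 7 full-or-partial $750 increments; reduction = 7 × $48 = $336, leaving $2,352.
Lost: $2,448 − $2,352 = $96.

$96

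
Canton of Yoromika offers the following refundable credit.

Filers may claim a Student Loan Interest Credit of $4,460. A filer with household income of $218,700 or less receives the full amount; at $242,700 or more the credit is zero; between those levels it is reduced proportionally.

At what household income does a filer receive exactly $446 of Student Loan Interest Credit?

$240,300

$446 is 446/4,460 of the full $4,460, so 4,014/4,460 of the $24,000 range has been used: income = $218,700 + $24,000 × 4,014/4,460 = $240,300.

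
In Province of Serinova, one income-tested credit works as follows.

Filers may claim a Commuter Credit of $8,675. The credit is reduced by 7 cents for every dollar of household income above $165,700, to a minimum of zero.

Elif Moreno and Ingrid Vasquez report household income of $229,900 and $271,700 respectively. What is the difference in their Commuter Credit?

Elif ($229,900): Commuter Credit: 7% of the $64,200 excess over $165,700 is $4,494; credit = $8,675 − $4,494 = $4,181.
Ingrid ($271,700): Commuter Credit: 7% of the $106,000 excess over $165,700 is $7,420; credit = $8,675 − $7,420 = $1,255.
Difference: |$4,181 − $1,255| = $2,926.

$2,926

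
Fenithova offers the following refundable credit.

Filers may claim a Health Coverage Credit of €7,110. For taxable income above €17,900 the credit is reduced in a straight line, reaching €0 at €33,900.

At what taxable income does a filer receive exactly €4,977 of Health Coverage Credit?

€22,700

€4,977 is 4,977/7,110 of the full €7,110, so 2,133/7,110 of the €16,000 range has been used: income = €17,900 + €16,000 × 2,133/7,110 = €22,700.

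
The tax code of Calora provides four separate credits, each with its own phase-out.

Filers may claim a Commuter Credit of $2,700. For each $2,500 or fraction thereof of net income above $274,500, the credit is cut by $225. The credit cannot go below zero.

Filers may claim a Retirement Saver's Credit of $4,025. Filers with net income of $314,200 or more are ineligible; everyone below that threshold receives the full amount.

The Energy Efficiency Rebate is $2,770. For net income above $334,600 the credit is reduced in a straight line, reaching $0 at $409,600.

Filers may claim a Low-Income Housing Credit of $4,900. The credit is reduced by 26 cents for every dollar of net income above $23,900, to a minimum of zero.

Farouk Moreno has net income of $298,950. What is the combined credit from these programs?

Commuter Credit: income exceeds $274,500 by $24,450, which is 10 full-or-partial $2,500 increments; reduction = 10 × $225 = $2,250, leaving $450.
Retirement Saver's Credit: $298,950 is below the $314,200 cutoff, so the full $4,025 applies.
Energy Efficiency Rebate: $298,950 is at or below the $334,600 threshold, so the full $2,770 applies.
Low-Income Housing Credit: 26% of the $275,050 excess over $23,900 is $71,513 ≥ base, so the credit is $0.
Total: $450 + $4,025 + $2,770 + $0 = $7,245.

$7,245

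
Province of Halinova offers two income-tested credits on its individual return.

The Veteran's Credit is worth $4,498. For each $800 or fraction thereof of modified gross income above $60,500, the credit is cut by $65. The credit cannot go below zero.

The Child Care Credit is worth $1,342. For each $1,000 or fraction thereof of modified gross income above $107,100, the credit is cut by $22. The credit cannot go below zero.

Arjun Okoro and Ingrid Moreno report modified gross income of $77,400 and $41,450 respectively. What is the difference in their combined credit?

Arjun ($77,400): Veteran's Credit: income exceeds $60,500 by $16,900, which is 22 full-or-partial $800 increments; reduction = 22 × $65 = $1,430, leaving $3,068. Child Care Credit: $77,400 is at or below the $107,100 threshold, so the full $1,342 applies. total $3,068 + $1,342 = $4,410
Ingrid ($41,450): Veteran's Credit: $41,450 is at or below the $60,500 threshold, so the full $4,498 applies. Child Care Credit: $41,450 is at or below the $107,100 threshold, so the full $1,342 applies. total $4,498 + $1,342 = $5,840
Difference: |$4,410 − $5,840| = $1,430.

$1,430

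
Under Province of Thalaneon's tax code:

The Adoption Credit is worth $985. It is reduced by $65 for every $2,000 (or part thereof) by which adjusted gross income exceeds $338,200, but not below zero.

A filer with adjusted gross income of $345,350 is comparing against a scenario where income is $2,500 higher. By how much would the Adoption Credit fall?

At $345,350 — income exceeds $338,200 by $7,150, which is 4 full-or-partial $2,000 increments; reduction = 4 × $65 = $260, leaving $725.
At $347,850 — income exceeds $338,200 by $9,650, which is 5 full-or-partial $2,000 increments; reduction = 5 × $65 = $325, leaving $660.
Lost: $725 − $660 = $65.

$65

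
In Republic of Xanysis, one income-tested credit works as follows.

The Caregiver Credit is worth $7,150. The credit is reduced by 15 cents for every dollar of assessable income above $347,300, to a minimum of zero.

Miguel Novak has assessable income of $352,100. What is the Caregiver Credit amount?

$6,430

Caregiver Credit: 15% of the $4,800 excess over $347,300 is $720; credit = $7,150 − $720 = $6,430.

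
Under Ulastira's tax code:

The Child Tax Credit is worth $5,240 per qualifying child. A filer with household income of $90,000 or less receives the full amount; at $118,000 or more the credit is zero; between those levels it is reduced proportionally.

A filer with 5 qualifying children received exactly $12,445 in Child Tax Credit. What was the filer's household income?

$104,700

Full credit = 5 × $5,240 = $26,200.
$12,445 is 12,445/26,200 of the full $26,200, so 13,755/26,200 of the $28,000 range has been used: income = $90,000 + $28,000 × 13,755/26,200 = $104,700.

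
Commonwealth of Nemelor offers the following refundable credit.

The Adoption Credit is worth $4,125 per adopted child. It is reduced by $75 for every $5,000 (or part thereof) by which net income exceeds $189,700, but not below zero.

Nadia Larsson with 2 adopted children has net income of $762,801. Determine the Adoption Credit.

Adoption Credit: base = 2 × $4,125 = $8,250. income exceeds $189,700 by $573,101 → 115 increments × $75 = $8,625 ≥ base, so the credit is $0.

$0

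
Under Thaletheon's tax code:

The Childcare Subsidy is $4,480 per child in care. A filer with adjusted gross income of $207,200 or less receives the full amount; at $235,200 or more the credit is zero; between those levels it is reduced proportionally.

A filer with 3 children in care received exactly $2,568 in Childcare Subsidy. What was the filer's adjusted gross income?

Full credit = 3 × $4,480 = $13,440.
$2,568 is 2,568/13,440 of the full $13,440, so 10,872/13,440 of the $28,000 range has been used: income = $207,200 + $28,000 × 10,872/13,440 = $229,850.

$229,850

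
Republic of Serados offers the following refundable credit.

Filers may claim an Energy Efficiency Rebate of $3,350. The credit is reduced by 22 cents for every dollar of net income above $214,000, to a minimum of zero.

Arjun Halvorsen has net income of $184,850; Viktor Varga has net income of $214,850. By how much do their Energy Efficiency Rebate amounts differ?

Arjun ($184,850): Energy Efficiency Rebate: $184,850 is at or below the $214,000 threshold, so the full $3,350 applies.
Viktor ($214,850): Energy Efficiency Rebate: 22% of the $850 excess over $214,000 is $187; credit = $3,350 − $187 = $3,163.
Difference: |$3,350 − $3,163| = $187.

$187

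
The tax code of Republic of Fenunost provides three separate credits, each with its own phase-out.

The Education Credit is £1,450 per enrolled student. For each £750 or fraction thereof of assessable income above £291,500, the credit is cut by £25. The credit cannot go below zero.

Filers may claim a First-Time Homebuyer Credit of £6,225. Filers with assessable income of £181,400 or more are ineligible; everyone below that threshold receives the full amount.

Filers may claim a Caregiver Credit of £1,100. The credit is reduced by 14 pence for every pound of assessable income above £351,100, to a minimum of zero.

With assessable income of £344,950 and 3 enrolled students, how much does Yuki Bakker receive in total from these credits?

£3,650

Education Credit: base = 3 × £1,450 = £4,350. income exceeds £291,500 by £53,450, which is 72 full-or-partial £750 increments; reduction = 72 × £25 = £1,800, leaving £2,550.
First-Time Homebuyer Credit: £344,950 meets or exceeds the £181,400 cutoff, so the credit is £0.
Caregiver Credit: £344,950 is at or below the £351,100 threshold, so the full £1,100 applies.
Total: £2,550 + £0 + £1,100 = £3,650.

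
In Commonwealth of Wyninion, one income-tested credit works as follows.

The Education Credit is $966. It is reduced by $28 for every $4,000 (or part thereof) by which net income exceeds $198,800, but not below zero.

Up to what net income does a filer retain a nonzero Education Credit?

After 34 increments the reduction is 34 × $28 = $952, leaving $14; one more increment wipes it out. Increment 34 ends at excess 34 × $4,000 = $136,000, so the highest qualifying income is $198,800 + $136,000 = $334,800.

$334,800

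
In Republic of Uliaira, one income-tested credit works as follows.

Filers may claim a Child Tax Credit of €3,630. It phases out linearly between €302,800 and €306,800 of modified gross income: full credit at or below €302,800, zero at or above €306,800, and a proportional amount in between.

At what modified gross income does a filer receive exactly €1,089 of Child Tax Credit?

€305,600

€1,089 is 1,089/3,630 of the full €3,630, so 2,541/3,630 of the €4,000 range has been used: income = €302,800 + €4,000 × 2,541/3,630 = €305,600.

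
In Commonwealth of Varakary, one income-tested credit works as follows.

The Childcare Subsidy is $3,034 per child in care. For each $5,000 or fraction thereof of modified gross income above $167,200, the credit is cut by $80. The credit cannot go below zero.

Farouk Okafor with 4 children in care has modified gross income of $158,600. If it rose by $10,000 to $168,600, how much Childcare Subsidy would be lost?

$80

At $158,600 — base = 4 × $3,034 = $12,136. $158,600 is at or below the $167,200 threshold, so the full $12,136 applies.
At $168,600 — base = 4 × $3,034 = $12,136. income exceeds $167,200 by $1,400, which is 1 full-or-partial $5,000 increment; reduction = 1 × $80 = $80, leaving $12,056.
Lost: $12,136 − $12,056 = $80.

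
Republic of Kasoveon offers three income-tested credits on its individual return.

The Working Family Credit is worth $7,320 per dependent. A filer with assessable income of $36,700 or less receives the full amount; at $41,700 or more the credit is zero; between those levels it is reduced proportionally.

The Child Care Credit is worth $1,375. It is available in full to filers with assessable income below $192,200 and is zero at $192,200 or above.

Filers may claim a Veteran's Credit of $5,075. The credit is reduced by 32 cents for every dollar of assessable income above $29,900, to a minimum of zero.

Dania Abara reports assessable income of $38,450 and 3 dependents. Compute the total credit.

$17,988

Working Family Credit: base = 3 × $7,320 = $21,960. $38,450 is $1,750 into a $5,000 phase-out range, leaving 3,250/5,000 of the credit: $21,960 × 3,250/5,000 = $14,274.
Child Care Credit: $38,450 is below the $192,200 cutoff, so the full $1,375 applies.
Veteran's Credit: 32% of the $8,550 excess over $29,900 is $2,736; credit = $5,075 − $2,736 = $2,339.
Total: $14,274 + $1,375 + $2,339 = $17,988.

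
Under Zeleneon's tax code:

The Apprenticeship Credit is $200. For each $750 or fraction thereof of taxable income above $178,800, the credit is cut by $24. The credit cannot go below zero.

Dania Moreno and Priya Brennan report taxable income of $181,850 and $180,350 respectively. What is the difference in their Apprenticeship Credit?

Dania ($181,850): Apprenticeship Credit: income exceeds $178,800 by $3,050, which is 5 full-or-partial $750 increments; reduction = 5 × $24 = $120, leaving $80.
Priya ($180,350): Apprenticeship Credit: income exceeds $178,800 by $1,550, which is 3 full-or-partial $750 increments; reduction = 3 × $24 = $72, leaving $128.
Difference: |$80 − $128| = $48.

$48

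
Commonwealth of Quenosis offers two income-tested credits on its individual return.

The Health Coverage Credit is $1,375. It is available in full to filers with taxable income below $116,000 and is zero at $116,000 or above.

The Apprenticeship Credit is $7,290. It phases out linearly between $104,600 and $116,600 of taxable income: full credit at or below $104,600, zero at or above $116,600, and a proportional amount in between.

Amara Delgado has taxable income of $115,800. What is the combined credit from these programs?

Health Coverage Credit: $115,800 is below the $116,000 cutoff, so the full $1,375 applies.
Apprenticeship Credit: $115,800 is $11,200 into a $12,000 phase-out range, leaving 800/12,000 of the credit: $7,290 × 800/12,000 = $486.
Total: $1,375 + $486 = $1,861.

$1,861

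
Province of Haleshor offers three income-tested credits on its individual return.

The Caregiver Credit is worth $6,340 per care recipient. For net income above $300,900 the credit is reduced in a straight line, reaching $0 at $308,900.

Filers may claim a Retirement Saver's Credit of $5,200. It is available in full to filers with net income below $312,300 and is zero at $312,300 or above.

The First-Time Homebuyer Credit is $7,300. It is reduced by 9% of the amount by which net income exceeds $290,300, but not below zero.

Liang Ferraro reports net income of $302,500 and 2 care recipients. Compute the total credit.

Caregiver Credit: base = 2 × $6,340 = $12,680. $302,500 is $1,600 into a $8,000 phase-out range, leaving 6,400/8,000 of the credit: $12,680 × 6,400/8,000 = $10,144.
Retirement Saver's Credit: $302,500 is below the $312,300 cutoff, so the full $5,200 applies.
First-Time Homebuyer Credit: 9% of the $12,200 excess over $290,300 is $1,098; credit = $7,300 − $1,098 = $6,202.
Total: $10,144 + $5,200 + $6,202 = $21,546.

$21,546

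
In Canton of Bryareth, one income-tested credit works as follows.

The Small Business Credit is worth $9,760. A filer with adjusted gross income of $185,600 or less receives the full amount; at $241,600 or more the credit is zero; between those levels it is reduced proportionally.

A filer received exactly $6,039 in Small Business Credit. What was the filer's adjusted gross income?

$206,950

$6,039 is 6,039/9,760 of the full $9,760, so 3,721/9,760 of the $56,000 range has been used: income = $185,600 + $56,000 × 3,721/9,760 = $206,950.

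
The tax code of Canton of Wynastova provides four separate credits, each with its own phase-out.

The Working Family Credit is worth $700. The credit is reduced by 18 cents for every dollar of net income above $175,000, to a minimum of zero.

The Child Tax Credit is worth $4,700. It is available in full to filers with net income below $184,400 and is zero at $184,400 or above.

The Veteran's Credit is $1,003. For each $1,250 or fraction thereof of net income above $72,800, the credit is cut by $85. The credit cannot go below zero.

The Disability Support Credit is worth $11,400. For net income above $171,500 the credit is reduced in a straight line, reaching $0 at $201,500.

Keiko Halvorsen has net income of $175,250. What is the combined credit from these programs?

Working Family Credit: 18% of the $250 excess over $175,000 is $45; credit = $700 − $45 = $655.
Child Tax Credit: $175,250 is below the $184,400 cutoff, so the full $4,700 applies.
Veteran's Credit: income exceeds $72,800 by $102,450 → 82 increments × $85 = $6,970 ≥ base, so the credit is $0.
Disability Support Credit: $175,250 is $3,750 into a $30,000 phase-out range, leaving 26,250/30,000 of the credit: $11,400 × 26,250/30,000 = $9,975.
Total: $655 + $4,700 + $0 + $9,975 = $15,330.

$15,330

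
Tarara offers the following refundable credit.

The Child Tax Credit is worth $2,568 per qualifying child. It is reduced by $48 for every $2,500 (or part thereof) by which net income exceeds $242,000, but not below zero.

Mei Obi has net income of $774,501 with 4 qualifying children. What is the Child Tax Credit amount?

$0

Child Tax Credit: base = 4 × $2,568 = $10,272. income exceeds $242,000 by $532,501 → 214 increments × $48 = $10,272 ≥ base, so the credit is $0.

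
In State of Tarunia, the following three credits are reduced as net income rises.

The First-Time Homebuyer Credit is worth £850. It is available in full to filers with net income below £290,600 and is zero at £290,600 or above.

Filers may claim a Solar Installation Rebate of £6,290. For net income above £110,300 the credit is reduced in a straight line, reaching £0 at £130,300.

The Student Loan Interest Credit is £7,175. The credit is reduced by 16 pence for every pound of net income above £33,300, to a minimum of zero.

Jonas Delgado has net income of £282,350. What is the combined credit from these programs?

£850

First-Time Homebuyer Credit: £282,350 is below the £290,600 cutoff, so the full £850 applies.
Solar Installation Rebate: £282,350 is at or above £130,300, so the credit is £0.
Student Loan Interest Credit: 16% of the £249,050 excess over £33,300 is £39,848 ≥ base, so the credit is £0.
Total: £850 + £0 + £0 = £850.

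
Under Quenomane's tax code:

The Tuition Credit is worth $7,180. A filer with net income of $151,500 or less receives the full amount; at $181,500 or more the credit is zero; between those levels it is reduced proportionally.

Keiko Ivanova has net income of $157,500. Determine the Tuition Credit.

$5,744

Tuition Credit: $157,500 is $6,000 into a $30,000 phase-out range, leaving 24,000/30,000 of the credit: $7,180 × 24,000/30,000 = $5,744.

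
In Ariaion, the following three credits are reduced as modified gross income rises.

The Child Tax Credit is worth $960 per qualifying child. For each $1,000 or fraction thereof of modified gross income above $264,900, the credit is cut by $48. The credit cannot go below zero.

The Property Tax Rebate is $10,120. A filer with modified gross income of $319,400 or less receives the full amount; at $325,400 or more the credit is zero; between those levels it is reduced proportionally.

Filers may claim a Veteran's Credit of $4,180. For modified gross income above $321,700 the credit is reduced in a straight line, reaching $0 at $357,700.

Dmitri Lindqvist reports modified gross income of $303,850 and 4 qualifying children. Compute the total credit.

Child Tax Credit: base = 4 × $960 = $3,840. income exceeds $264,900 by $38,950, which is 39 full-or-partial $1,000 increments; reduction = 39 × $48 = $1,872, leaving $1,968.
Property Tax Rebate: $303,850 is at or below the $319,400 threshold, so the full $10,120 applies.
Veteran's Credit: $303,850 is at or below the $321,700 threshold, so the full $4,180 applies.
Total: $1,968 + $10,120 + $4,180 = $16,268.

$16,268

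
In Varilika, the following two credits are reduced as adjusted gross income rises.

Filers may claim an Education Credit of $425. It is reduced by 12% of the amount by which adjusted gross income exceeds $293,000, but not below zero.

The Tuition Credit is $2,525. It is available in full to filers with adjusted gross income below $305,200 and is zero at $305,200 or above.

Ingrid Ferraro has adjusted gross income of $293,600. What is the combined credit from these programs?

Education Credit: 12% of the $600 excess over $293,000 is $72; credit = $425 − $72 = $353.
Tuition Credit: $293,600 is below the $305,200 cutoff, so the full $2,525 applies.
Total: $353 + $2,525 = $2,878.

$2,878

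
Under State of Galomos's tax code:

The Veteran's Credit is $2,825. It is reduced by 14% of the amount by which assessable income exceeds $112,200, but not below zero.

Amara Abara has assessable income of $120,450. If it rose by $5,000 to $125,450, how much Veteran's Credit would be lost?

At $120,450 — 14% of the $8,250 excess over $112,200 is $1,155; credit = $2,825 − $1,155 = $1,670.
At $125,450 — 14% of the $13,250 excess over $112,200 is $1,855; credit = $2,825 − $1,855 = $970.
Lost: $1,670 − $970 = $700.

$700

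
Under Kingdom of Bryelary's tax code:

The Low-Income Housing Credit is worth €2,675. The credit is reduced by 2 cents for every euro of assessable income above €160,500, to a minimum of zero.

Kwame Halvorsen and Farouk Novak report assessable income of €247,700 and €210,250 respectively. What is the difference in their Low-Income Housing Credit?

€749

Kwame (€247,700): Low-Income Housing Credit: 2% of the €87,200 excess over €160,500 is €1,744; credit = €2,675 − €1,744 = €931.
Farouk (€210,250): Low-Income Housing Credit: 2% of the €49,750 excess over €160,500 is €995; credit = €2,675 − €995 = €1,680.
Difference: |€931 − €1,680| = €749.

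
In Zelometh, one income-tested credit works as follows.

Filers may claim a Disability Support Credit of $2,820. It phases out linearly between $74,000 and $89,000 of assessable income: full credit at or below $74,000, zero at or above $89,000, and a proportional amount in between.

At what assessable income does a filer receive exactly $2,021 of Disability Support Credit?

$78,250

$2,021 is 2,021/2,820 of the full $2,820, so 799/2,820 of the $15,000 range has been used: income = $74,000 + $15,000 × 799/2,820 = $78,250.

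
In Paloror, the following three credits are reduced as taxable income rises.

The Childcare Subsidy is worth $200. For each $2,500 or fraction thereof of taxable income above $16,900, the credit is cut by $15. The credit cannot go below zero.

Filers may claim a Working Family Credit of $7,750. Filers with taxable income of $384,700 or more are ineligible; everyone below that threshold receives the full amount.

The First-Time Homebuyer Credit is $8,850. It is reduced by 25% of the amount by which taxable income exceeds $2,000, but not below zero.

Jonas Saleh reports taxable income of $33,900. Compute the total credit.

$8,720

Childcare Subsidy: income exceeds $16,900 by $17,000, which is 7 full-or-partial $2,500 increments; reduction = 7 × $15 = $105, leaving $95.
Working Family Credit: $33,900 is below the $384,700 cutoff, so the full $7,750 applies.
First-Time Homebuyer Credit: 25% of the $31,900 excess over $2,000 is $7,975; credit = $8,850 − $7,975 = $875.
Total: $95 + $7,750 + $875 = $8,720.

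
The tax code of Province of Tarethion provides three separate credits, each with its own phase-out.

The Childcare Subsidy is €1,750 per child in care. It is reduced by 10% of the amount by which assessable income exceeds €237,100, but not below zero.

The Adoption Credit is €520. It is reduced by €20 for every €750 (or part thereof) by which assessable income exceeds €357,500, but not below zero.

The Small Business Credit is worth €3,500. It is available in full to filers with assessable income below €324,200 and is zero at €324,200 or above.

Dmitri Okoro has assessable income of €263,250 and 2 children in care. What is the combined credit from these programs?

€4,905

Childcare Subsidy: base = 2 × €1,750 = €3,500. 10% of the €26,150 excess over €237,100 is €2,615; credit = €3,500 − €2,615 = €885.
Adoption Credit: €263,250 is at or below the €357,500 threshold, so the full €520 applies.
Small Business Credit: €263,250 is below the €324,200 cutoff, so the full €3,500 applies.
Total: €885 + €520 + €3,500 = €4,905.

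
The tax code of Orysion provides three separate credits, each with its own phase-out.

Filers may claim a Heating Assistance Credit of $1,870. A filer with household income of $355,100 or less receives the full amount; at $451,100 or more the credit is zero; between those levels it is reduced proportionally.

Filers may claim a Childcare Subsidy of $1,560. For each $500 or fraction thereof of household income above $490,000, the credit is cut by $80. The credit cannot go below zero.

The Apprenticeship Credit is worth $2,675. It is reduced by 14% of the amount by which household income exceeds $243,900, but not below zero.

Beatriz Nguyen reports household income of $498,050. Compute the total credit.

$200

Heating Assistance Credit: $498,050 is at or above $451,100, so the credit is $0.
Childcare Subsidy: income exceeds $490,000 by $8,050, which is 17 full-or-partial $500 increments; reduction = 17 × $80 = $1,360, leaving $200.
Apprenticeship Credit: 14% of the $254,150 excess over $243,900 is $35,581 ≥ base, so the credit is $0.
Total: $0 + $200 + $0 = $200.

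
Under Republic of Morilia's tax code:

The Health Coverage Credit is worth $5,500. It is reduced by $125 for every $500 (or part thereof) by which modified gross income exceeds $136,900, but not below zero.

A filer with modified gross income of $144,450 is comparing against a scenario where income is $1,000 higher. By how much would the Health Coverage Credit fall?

At $144,450 — income exceeds $136,900 by $7,550, which is 16 full-or-partial $500 increments; reduction = 16 × $125 = $2,000, leaving $3,500.
At $145,450 — income exceeds $136,900 by $8,550, which is 18 full-or-partial $500 increments; reduction = 18 × $125 = $2,250, leaving $3,250.
Lost: $3,500 − $3,250 = $250.

$250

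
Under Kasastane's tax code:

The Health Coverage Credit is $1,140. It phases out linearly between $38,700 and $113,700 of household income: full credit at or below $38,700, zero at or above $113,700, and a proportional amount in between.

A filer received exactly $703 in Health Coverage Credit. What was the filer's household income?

$703 is 703/1,140 of the full $1,140, so 437/1,140 of the $75,000 range has been used: income = $38,700 + $75,000 × 437/1,140 = $67,450.

$67,450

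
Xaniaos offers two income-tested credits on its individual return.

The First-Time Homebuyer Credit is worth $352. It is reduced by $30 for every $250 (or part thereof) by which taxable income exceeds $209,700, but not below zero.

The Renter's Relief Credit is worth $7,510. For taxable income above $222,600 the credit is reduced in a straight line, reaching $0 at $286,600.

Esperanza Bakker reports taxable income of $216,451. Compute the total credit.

$7,510

First-Time Homebuyer Credit: income exceeds $209,700 by $6,751 → 28 increments × $30 = $840 ≥ base, so the credit is $0.
Renter's Relief Credit: $216,451 is at or below the $222,600 threshold, so the full $7,510 applies.
Total: $0 + $7,510 = $7,510.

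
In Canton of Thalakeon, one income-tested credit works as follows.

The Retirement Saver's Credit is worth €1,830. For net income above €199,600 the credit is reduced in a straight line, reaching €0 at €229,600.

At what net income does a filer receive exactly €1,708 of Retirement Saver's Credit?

€1,708 is 1,708/1,830 of the full €1,830, so 122/1,830 of the €30,000 range has been used: income = €199,600 + €30,000 × 122/1,830 = €201,600.

€201,600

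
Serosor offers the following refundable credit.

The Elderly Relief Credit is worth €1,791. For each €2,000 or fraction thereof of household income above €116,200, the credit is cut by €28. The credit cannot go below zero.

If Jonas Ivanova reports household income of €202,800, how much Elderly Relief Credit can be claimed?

Elderly Relief Credit: income exceeds €116,200 by €86,600, which is 44 full-or-partial €2,000 increments; reduction = 44 × €28 = €1,232, leaving €559.

€559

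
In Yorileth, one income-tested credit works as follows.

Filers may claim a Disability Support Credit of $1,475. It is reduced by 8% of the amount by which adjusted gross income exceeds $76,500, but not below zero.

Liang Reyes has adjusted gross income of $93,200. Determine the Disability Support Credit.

$139

Disability Support Credit: 8% of the $16,700 excess over $76,500 is $1,336; credit = $1,475 − $1,336 = $139.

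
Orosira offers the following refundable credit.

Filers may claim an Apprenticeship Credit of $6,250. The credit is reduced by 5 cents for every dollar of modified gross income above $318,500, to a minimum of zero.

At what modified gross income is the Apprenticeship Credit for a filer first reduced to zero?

The credit falls by 5% of each dollar above $318,500, so it reaches zero when the excess is $6,250 / 5% = $125,000: income = $318,500 + $125,000 = $443,500.

$443,500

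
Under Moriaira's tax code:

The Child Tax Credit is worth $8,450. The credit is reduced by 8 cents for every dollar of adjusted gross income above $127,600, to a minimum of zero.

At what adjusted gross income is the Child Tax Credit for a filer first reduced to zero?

The credit falls by 8% of each dollar above $127,600, so it reaches zero when the excess is $8,450 / 8% = $105,625: income = $127,600 + $105,625 = $233,225.

$233,225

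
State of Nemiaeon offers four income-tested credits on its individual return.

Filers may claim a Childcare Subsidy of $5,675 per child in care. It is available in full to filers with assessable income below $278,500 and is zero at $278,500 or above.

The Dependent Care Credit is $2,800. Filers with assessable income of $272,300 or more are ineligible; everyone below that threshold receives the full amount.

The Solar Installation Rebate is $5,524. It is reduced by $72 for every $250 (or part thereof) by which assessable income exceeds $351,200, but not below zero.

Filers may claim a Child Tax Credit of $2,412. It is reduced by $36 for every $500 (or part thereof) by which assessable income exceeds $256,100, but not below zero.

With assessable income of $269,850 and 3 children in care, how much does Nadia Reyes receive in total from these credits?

$26,753

Childcare Subsidy: base = 3 × $5,675 = $17,025. $269,850 is below the $278,500 cutoff, so the full $17,025 applies.
Dependent Care Credit: $269,850 is below the $272,300 cutoff, so the full $2,800 applies.
Solar Installation Rebate: $269,850 is at or below the $351,200 threshold, so the full $5,524 applies.
Child Tax Credit: income exceeds $256,100 by $13,750, which is 28 full-or-partial $500 increments; reduction = 28 × $36 = $1,008, leaving $1,404.
Total: $17,025 + $2,800 + $5,524 + $1,404 = $26,753.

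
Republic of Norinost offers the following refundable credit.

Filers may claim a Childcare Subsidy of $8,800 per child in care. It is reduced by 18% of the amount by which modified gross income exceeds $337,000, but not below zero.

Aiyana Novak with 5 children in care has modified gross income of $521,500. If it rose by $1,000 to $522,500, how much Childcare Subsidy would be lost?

$180

At $521,500 — base = 5 × $8,800 = $44,000. 18% of the $184,500 excess over $337,000 is $33,210; credit = $44,000 − $33,210 = $10,790.
At $522,500 — base = 5 × $8,800 = $44,000. 18% of the $185,500 excess over $337,000 is $33,390; credit = $44,000 − $33,390 = $10,610.
Lost: $10,790 − $10,610 = $180.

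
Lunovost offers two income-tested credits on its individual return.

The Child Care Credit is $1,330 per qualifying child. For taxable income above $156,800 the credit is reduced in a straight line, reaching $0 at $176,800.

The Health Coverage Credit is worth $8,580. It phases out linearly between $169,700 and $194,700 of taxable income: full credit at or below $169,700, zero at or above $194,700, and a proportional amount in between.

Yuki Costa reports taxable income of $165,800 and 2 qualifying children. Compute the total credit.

$10,043

Child Care Credit: base = 2 × $1,330 = $2,660. $165,800 is $9,000 into a $20,000 phase-out range, leaving 11,000/20,000 of the credit: $2,660 × 11,000/20,000 = $1,463.
Health Coverage Credit: $165,800 is at or below the $169,700 threshold, so the full $8,580 applies.
Total: $1,463 + $8,580 = $10,043.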